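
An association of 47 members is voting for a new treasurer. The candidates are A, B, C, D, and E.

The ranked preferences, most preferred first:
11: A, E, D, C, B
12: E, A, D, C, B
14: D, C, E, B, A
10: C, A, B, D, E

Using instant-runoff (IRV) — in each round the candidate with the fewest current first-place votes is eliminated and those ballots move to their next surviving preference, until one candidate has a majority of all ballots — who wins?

A

Round 1: A 11, B 0, C 10, D 14, E 12. B eliminated.
Round 2: A 11, C 10, D 14, E 12. C eliminated.
Round 3: A 21, D 14, E 12. E eliminated.
Round 4: A 33, D 14. A has a majority (≥24).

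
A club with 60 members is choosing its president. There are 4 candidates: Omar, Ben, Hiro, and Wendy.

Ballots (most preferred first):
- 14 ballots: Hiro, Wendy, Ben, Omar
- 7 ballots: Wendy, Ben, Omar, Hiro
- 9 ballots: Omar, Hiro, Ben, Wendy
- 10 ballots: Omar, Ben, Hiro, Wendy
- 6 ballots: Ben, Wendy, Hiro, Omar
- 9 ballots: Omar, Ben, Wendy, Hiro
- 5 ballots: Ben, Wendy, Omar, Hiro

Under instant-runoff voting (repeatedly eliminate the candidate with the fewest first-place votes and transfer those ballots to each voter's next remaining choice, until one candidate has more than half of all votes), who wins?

Ben

Round 1: Omar 28, Ben 11, Hiro 14, Wendy 7. Wendy eliminated.
Round 2: Omar 28, Ben 18, Hiro 14. Hiro eliminated.
Round 3: Omar 28, Ben 32. Ben has a majority (≥31).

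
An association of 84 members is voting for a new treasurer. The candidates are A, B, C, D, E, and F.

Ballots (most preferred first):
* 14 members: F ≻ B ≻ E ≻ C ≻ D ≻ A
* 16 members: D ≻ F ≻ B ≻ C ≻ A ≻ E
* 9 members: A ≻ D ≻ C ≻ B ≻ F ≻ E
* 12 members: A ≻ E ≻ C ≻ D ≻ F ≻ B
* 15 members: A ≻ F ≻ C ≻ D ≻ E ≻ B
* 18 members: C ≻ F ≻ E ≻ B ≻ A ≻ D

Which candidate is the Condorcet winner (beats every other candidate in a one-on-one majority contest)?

F

F vs A: 48–36
F vs B: 75–9
F vs C: 45–39
F vs D: 47–37
F vs E: 72–12
F beats every other candidate.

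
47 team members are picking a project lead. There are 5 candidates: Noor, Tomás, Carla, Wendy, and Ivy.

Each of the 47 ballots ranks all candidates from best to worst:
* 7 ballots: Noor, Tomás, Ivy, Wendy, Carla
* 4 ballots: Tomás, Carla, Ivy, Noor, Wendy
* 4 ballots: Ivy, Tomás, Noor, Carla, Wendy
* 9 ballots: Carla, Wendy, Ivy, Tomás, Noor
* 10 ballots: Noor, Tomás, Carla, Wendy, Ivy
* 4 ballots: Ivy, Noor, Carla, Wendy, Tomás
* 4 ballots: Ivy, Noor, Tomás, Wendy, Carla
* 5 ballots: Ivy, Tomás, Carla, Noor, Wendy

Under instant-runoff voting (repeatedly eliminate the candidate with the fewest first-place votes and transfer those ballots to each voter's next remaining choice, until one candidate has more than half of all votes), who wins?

Ivy

Round 1: Noor 17, Tomás 4, Carla 9, Wendy 0, Ivy 17. Wendy eliminated.
Round 2: Noor 17, Tomás 4, Carla 9, Ivy 17. Tomás eliminated.
Round 3: Noor 17, Carla 13, Ivy 17. Carla eliminated.
Round 4: Noor 17, Ivy 30. Ivy has a majority (≥24).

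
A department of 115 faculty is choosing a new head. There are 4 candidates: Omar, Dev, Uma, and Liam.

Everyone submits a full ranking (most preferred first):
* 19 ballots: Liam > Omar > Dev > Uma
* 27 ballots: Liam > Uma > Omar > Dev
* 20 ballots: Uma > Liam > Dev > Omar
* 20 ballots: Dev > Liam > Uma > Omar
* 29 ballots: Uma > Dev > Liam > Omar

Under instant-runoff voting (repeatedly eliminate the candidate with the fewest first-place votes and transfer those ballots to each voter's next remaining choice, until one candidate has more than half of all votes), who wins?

Liam

Round 1: Omar 0, Dev 20, Uma 49, Liam 46. Omar eliminated.
Round 2: Dev 20, Uma 49, Liam 46. Dev eliminated.
Round 3: Uma 49, Liam 66. Liam has a majority (≥58).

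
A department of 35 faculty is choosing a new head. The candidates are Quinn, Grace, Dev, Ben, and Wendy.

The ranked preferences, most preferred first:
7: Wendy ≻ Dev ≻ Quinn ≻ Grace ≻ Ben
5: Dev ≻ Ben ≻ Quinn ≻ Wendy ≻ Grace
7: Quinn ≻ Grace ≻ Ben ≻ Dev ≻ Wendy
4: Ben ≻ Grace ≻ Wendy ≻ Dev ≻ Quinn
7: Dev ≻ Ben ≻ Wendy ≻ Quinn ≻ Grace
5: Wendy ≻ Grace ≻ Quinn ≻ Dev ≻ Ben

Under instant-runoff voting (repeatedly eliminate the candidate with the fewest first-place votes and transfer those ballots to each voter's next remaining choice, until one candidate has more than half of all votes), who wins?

Round 1: Quinn 7, Grace 0, Dev 12, Ben 4, Wendy 12. Grace eliminated.
Round 2: Quinn 7, Dev 12, Ben 4, Wendy 12. Ben eliminated.
Round 3: Quinn 7, Dev 12, Wendy 16. Quinn eliminated.
Round 4: Dev 19, Wendy 16. Dev has a majority (≥18).

Dev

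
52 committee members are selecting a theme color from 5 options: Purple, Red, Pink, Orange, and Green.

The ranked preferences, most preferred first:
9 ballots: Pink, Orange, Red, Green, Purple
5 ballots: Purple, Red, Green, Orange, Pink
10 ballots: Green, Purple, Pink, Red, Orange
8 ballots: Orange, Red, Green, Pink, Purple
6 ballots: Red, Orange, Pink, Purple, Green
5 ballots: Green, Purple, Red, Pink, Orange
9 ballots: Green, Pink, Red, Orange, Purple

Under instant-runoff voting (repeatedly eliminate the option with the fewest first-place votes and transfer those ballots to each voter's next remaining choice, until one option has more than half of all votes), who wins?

Red

Round 1: Purple 5, Red 6, Pink 9, Orange 8, Green 24. Purple eliminated.
Round 2: Red 11, Pink 9, Orange 8, Green 24. Orange eliminated.
Round 3: Red 19, Pink 9, Green 24. Pink eliminated.
Round 4: Red 28, Green 24. Red has a majority (≥27).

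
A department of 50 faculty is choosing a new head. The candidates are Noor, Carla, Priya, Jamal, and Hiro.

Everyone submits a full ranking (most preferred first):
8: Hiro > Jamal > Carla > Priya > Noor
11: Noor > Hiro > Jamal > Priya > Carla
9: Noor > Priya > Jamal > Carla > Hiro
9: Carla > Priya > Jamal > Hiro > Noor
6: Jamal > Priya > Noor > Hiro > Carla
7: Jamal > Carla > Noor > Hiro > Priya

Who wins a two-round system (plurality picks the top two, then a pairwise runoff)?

Round 1 first-place votes: Noor 20, Carla 9, Priya 0, Jamal 13, Hiro 8. Noor and Jamal advance.
Runoff: Noor is ranked above Jamal on 20 ballots, Jamal above Noor on 30.

Jamal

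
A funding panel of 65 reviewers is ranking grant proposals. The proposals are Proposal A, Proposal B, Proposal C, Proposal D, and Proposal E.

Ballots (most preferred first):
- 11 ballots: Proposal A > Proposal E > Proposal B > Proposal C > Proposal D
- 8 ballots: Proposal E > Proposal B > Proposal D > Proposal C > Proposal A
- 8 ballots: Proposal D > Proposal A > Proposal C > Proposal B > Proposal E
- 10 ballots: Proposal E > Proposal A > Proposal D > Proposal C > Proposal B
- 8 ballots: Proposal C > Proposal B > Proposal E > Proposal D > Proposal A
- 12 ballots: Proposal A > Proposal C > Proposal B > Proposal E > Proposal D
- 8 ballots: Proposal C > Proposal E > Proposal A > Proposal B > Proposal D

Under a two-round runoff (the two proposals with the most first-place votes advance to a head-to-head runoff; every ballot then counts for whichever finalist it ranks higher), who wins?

Round 1 first-place votes: Proposal A 23, Proposal B 0, Proposal C 16, Proposal D 8, Proposal E 18. Proposal A and Proposal E advance.
Runoff: Proposal A is ranked above Proposal E on 31 ballots, Proposal E above Proposal A on 34.

Proposal E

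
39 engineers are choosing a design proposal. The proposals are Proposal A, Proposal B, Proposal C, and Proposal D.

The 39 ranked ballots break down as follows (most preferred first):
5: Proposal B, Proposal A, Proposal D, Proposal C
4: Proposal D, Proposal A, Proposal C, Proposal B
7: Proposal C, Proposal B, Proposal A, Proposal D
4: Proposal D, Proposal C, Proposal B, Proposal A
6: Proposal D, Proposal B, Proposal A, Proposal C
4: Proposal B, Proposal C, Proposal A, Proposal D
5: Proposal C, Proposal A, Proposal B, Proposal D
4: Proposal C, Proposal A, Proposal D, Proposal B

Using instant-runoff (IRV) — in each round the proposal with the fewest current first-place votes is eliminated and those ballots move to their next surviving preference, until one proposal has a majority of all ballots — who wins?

Proposal C

Round 1: Proposal A 0, Proposal B 9, Proposal C 16, Proposal D 14. Proposal A eliminated.
Round 2: Proposal B 9, Proposal C 16, Proposal D 14. Proposal B eliminated.
Round 3: Proposal C 20, Proposal D 19. Proposal C has a majority (≥20).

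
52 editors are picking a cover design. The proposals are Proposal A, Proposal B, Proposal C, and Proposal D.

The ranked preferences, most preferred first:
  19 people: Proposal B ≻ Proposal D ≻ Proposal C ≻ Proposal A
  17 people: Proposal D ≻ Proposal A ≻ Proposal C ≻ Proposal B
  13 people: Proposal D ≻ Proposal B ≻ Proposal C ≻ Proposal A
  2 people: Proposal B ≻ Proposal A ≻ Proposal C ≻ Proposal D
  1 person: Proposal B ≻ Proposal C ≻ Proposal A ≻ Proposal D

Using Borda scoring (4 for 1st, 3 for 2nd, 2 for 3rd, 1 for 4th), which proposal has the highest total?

Proposal D

Proposal A: 19×1 + 17×3 + 13×1 + 2×3 + 1×2 = 91
Proposal B: 19×4 + 17×1 + 13×3 + 2×4 + 1×4 = 144
Proposal C: 19×2 + 17×2 + 13×2 + 2×2 + 1×3 = 105
Proposal D: 19×3 + 17×4 + 13×4 + 2×1 + 1×1 = 180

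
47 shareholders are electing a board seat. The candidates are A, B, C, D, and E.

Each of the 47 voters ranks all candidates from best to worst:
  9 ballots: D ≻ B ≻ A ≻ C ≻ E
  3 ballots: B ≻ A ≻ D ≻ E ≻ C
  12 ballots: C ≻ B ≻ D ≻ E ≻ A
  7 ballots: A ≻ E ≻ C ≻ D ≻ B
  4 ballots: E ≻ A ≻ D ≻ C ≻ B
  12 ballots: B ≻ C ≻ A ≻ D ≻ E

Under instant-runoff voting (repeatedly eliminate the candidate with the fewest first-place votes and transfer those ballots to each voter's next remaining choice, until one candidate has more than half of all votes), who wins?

B

Round 1: A 7, B 15, C 12, D 9, E 4. E eliminated.
Round 2: A 11, B 15, C 12, D 9. D eliminated.
Round 3: A 11, B 24, C 12. B has a majority (≥24).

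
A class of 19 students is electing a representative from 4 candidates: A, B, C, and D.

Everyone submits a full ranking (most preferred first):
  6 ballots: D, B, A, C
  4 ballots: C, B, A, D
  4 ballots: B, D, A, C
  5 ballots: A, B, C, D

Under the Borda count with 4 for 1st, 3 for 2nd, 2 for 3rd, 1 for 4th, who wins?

A: 6×2 + 4×2 + 4×2 + 5×4 = 48
B: 6×3 + 4×3 + 4×4 + 5×3 = 61
C: 6×1 + 4×4 + 4×1 + 5×2 = 36
D: 6×4 + 4×1 + 4×3 + 5×1 = 45

B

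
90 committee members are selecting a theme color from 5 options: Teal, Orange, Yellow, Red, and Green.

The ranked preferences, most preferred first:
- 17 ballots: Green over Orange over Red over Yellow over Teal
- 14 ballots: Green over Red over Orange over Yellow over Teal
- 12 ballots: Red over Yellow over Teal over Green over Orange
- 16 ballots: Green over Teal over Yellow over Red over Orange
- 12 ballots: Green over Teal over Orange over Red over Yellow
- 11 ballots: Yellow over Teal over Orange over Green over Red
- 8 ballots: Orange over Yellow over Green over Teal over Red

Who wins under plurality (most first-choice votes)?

First-place votes: Teal 0, Orange 8, Yellow 11, Red 12, Green 59.

Green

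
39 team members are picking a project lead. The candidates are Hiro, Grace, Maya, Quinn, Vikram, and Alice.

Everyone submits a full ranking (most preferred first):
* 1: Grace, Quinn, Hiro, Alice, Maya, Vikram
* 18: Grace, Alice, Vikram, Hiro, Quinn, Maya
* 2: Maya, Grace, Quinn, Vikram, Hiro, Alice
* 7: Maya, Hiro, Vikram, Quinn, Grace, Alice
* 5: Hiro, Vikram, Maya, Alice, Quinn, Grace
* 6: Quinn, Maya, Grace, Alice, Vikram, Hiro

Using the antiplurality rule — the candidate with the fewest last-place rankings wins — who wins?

Quinn

Last-place votes: Hiro 6, Grace 5, Maya 18, Quinn 0, Vikram 1, Alice 9.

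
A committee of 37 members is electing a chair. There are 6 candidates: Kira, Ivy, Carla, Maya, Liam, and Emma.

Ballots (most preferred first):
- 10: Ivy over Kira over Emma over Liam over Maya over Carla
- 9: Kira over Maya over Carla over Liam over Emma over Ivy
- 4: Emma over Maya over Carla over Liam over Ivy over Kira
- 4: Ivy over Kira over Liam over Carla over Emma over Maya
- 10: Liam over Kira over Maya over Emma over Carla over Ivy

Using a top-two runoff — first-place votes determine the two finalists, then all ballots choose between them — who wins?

Round 1 first-place votes: Kira 9, Ivy 14, Carla 0, Maya 0, Liam 10, Emma 4. Ivy and Liam advance.
Runoff: Ivy is ranked above Liam on 14 ballots, Liam above Ivy on 23.

Liam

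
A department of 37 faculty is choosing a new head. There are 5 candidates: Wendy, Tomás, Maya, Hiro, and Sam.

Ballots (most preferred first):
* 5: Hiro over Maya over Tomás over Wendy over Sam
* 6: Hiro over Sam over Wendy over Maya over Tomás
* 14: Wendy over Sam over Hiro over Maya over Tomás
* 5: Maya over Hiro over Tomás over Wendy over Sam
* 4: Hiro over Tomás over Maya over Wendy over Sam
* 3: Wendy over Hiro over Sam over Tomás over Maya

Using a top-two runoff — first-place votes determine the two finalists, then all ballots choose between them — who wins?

Hiro

Round 1 first-place votes: Wendy 17, Tomás 0, Maya 5, Hiro 15, Sam 0. Wendy and Hiro advance.
Runoff: Wendy is ranked above Hiro on 17 ballots, Hiro above Wendy on 20.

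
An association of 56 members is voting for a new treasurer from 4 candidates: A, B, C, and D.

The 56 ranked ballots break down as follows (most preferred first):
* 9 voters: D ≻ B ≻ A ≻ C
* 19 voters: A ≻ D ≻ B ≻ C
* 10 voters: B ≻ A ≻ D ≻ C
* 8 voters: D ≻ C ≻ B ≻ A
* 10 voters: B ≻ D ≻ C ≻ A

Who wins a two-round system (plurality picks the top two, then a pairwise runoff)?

Round 1 first-place votes: A 19, B 20, C 0, D 17. B and A advance.
Runoff: B is ranked above A on 37 ballots, A above B on 19.

B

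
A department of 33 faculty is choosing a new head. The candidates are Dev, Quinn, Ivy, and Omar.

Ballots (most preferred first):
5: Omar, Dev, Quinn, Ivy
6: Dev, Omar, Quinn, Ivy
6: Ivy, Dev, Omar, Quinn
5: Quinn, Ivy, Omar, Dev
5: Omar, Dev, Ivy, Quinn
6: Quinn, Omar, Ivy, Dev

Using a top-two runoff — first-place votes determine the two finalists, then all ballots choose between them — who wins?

Omar

Round 1 first-place votes: Dev 6, Quinn 11, Ivy 6, Omar 10. Quinn and Omar advance.
Runoff: Quinn is ranked above Omar on 11 ballots, Omar above Quinn on 22.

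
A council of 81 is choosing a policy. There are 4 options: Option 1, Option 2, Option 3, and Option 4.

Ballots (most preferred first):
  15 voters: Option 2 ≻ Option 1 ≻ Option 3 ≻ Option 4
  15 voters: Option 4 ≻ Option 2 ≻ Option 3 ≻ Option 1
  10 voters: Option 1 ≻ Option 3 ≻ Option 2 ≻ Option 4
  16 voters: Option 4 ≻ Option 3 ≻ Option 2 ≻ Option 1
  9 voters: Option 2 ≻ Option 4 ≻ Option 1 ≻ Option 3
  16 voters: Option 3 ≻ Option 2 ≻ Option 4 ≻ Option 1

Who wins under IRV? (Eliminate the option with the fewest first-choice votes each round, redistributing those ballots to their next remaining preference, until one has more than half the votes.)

Round 1: Option 1 10, Option 2 24, Option 3 16, Option 4 31. Option 1 eliminated.
Round 2: Option 2 24, Option 3 26, Option 4 31. Option 2 eliminated.
Round 3: Option 3 41, Option 4 40. Option 3 has a majority (≥41).

Option 3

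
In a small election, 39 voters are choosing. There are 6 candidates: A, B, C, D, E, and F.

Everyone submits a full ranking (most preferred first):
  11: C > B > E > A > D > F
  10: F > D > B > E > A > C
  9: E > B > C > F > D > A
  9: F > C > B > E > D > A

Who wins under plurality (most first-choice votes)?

First-place votes: A 0, B 0, C 11, D 0, E 9, F 19.

F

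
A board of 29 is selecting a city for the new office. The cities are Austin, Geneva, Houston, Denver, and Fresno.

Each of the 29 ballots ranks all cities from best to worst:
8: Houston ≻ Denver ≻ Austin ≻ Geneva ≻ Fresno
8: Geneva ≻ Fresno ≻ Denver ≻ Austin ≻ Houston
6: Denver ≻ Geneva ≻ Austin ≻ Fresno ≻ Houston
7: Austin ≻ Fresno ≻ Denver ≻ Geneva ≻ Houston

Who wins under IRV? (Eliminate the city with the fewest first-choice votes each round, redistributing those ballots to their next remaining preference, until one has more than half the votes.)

Round 1: Austin 7, Geneva 8, Houston 8, Denver 6, Fresno 0. Fresno eliminated.
Round 2: Austin 7, Geneva 8, Houston 8, Denver 6. Denver eliminated.
Round 3: Austin 7, Geneva 14, Houston 8. Austin eliminated.
Round 4: Geneva 21, Houston 8. Geneva has a majority (≥15).

Geneva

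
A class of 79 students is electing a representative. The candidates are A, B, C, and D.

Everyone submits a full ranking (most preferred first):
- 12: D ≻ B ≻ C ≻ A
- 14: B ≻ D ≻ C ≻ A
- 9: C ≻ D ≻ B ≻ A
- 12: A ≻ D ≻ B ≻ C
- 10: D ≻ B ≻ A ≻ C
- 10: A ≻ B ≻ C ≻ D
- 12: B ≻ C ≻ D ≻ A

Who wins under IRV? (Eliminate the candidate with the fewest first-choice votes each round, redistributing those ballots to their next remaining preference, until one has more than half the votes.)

Round 1: A 22, B 26, C 9, D 22. C eliminated.
Round 2: A 22, B 26, D 31. A eliminated.
Round 3: B 36, D 43. D has a majority (≥40).

D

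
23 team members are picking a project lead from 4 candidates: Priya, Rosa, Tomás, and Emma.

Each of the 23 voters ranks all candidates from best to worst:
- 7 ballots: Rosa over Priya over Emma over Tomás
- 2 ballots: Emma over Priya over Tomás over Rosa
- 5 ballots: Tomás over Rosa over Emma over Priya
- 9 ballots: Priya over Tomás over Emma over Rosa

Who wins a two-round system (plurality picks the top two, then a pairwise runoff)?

Rosa

Round 1 first-place votes: Priya 9, Rosa 7, Tomás 5, Emma 2. Priya and Rosa advance.
Runoff: Priya is ranked above Rosa on 11 ballots, Rosa above Priya on 12.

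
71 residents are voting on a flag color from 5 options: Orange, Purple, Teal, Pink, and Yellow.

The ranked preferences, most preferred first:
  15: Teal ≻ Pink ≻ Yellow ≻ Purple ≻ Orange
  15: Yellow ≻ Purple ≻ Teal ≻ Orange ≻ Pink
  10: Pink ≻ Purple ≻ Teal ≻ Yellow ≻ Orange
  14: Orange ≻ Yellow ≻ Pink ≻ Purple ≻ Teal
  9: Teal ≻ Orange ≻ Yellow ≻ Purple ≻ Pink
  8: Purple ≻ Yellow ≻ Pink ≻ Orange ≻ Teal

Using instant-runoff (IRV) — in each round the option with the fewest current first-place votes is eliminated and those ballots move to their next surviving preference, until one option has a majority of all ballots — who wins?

Round 1: Orange 14, Purple 8, Teal 24, Pink 10, Yellow 15. Purple eliminated.
Round 2: Orange 14, Teal 24, Pink 10, Yellow 23. Pink eliminated.
Round 3: Orange 14, Teal 34, Yellow 23. Orange eliminated.
Round 4: Teal 34, Yellow 37. Yellow has a majority (≥36).

Yellow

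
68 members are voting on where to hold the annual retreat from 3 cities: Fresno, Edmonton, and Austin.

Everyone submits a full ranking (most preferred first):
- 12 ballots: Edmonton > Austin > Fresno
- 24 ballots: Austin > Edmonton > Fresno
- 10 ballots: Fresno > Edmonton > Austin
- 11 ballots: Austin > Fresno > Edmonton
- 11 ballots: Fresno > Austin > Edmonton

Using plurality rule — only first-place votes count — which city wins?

Austin

First-place votes: Fresno 21, Edmonton 12, Austin 35.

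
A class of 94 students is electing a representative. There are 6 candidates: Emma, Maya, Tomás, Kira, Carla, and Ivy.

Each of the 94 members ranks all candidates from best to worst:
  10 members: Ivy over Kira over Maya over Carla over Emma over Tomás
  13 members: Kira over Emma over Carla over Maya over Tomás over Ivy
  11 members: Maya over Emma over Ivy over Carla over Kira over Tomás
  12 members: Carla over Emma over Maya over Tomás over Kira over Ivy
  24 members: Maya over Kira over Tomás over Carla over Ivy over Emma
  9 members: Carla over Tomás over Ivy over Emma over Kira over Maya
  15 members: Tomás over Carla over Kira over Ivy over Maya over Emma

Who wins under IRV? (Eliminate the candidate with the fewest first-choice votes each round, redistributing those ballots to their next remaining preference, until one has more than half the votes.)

Carla

Round 1: Emma 0, Maya 35, Tomás 15, Kira 13, Carla 21, Ivy 10. Emma eliminated.
Round 2: Maya 35, Tomás 15, Kira 13, Carla 21, Ivy 10. Ivy eliminated.
Round 3: Maya 35, Tomás 15, Kira 23, Carla 21. Tomás eliminated.
Round 4: Maya 35, Kira 23, Carla 36. Kira eliminated.
Round 5: Maya 45, Carla 49. Carla has a majority (≥48).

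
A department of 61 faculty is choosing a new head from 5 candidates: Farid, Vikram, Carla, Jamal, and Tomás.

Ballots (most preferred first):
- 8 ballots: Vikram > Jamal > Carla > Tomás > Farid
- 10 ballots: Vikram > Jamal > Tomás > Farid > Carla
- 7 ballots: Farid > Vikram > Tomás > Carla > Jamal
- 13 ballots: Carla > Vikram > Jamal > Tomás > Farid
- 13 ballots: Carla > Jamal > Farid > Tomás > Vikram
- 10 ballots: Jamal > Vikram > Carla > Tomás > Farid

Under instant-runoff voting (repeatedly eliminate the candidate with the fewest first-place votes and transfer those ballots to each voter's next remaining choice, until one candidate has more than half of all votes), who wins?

Round 1: Farid 7, Vikram 18, Carla 26, Jamal 10, Tomás 0. Tomás eliminated.
Round 2: Farid 7, Vikram 18, Carla 26, Jamal 10. Farid eliminated.
Round 3: Vikram 25, Carla 26, Jamal 10. Jamal eliminated.
Round 4: Vikram 35, Carla 26. Vikram has a majority (≥31).

Vikram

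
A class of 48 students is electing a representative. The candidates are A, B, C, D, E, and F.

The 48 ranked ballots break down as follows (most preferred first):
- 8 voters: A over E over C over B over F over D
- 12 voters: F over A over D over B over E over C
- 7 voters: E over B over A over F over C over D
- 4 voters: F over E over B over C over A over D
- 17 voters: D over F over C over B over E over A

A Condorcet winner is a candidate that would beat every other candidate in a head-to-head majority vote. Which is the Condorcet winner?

F vs A: 33–15
F vs B: 33–15
F vs C: 40–8
F vs D: 31–17
F vs E: 33–15
F beats every other candidate.

F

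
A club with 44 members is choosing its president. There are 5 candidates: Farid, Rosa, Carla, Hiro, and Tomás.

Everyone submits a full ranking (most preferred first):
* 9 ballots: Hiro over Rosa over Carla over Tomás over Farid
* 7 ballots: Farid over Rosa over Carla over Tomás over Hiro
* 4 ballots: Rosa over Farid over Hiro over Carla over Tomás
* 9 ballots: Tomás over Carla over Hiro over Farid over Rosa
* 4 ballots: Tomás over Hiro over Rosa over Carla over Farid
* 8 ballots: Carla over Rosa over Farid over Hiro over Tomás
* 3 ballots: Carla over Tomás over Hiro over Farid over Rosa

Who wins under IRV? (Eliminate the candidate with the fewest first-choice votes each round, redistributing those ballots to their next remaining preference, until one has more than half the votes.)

Round 1: Farid 7, Rosa 4, Carla 11, Hiro 9, Tomás 13. Rosa eliminated.
Round 2: Farid 11, Carla 11, Hiro 9, Tomás 13. Hiro eliminated.
Round 3: Farid 11, Carla 20, Tomás 13. Farid eliminated.
Round 4: Carla 31, Tomás 13. Carla has a majority (≥23).

Carla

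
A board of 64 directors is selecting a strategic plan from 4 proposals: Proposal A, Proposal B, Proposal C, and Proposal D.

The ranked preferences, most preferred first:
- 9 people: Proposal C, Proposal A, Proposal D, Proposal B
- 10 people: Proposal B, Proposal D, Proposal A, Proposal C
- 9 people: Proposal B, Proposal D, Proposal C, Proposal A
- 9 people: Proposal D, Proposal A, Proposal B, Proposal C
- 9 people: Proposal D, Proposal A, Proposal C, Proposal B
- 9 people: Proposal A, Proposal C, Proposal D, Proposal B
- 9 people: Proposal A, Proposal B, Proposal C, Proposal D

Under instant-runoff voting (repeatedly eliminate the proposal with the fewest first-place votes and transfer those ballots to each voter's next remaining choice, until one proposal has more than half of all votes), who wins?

Round 1: Proposal A 18, Proposal B 19, Proposal C 9, Proposal D 18. Proposal C eliminated.
Round 2: Proposal A 27, Proposal B 19, Proposal D 18. Proposal D eliminated.
Round 3: Proposal A 45, Proposal B 19. Proposal A has a majority (≥33).

Proposal A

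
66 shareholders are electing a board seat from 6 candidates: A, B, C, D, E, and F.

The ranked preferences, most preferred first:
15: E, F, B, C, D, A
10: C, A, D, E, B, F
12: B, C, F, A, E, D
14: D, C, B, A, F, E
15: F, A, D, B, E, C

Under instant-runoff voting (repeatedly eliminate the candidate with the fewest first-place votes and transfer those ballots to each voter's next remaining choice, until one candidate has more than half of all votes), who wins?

F

Round 1: A 0, B 12, C 10, D 14, E 15, F 15. A eliminated.
Round 2: B 12, C 10, D 14, E 15, F 15. C eliminated.
Round 3: B 12, D 24, E 15, F 15. B eliminated.
Round 4: D 24, E 15, F 27. E eliminated.
Round 5: D 24, F 42. F has a majority (≥34).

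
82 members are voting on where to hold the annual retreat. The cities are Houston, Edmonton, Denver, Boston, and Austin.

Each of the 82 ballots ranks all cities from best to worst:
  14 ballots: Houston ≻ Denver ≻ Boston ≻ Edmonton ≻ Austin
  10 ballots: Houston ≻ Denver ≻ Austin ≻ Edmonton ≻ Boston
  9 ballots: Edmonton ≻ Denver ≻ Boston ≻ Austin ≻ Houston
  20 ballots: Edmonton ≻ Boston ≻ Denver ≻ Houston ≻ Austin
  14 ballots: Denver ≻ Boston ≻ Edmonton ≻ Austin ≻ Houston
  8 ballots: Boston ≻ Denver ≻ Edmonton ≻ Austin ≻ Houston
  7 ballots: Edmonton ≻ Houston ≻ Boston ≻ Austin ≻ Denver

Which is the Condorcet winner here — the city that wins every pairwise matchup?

Denver

Denver vs Houston: 51–31
Denver vs Edmonton: 46–36
Denver vs Boston: 47–35
Denver vs Austin: 75–7
Denver beats every other city.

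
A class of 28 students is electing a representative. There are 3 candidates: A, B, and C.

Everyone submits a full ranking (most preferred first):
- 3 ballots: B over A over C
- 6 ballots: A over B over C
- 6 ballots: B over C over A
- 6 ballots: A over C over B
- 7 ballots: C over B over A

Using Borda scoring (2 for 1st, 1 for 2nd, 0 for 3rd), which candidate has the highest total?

A: 3×1 + 6×2 + 6×0 + 6×2 + 7×0 = 27
B: 3×2 + 6×1 + 6×2 + 6×0 + 7×1 = 31
C: 3×0 + 6×0 + 6×1 + 6×1 + 7×2 = 26

B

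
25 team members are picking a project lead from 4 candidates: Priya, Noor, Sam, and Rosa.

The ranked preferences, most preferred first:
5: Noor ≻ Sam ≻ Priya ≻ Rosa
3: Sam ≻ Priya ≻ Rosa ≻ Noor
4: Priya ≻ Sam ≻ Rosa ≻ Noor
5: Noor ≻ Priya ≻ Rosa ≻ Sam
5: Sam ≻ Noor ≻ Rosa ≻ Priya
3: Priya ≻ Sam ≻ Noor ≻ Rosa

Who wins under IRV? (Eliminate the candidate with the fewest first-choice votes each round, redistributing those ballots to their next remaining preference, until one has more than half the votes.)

Sam

Round 1: Priya 7, Noor 10, Sam 8, Rosa 0. Rosa eliminated.
Round 2: Priya 7, Noor 10, Sam 8. Priya eliminated.
Round 3: Noor 10, Sam 15. Sam has a majority (≥13).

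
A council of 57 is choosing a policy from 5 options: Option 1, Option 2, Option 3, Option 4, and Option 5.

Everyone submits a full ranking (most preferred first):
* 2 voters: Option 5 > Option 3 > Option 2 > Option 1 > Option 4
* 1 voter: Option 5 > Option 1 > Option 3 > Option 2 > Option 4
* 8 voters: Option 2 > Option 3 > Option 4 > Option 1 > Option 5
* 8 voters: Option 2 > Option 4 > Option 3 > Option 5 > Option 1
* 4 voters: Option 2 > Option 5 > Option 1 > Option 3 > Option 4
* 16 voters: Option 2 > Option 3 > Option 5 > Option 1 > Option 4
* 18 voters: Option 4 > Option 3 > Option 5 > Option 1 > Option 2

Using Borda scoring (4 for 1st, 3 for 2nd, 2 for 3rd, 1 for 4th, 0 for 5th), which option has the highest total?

Option 3

Option 1: 2×1 + 1×3 + 8×1 + 8×0 + 4×2 + 16×1 + 18×1 = 55
Option 2: 2×2 + 1×1 + 8×4 + 8×4 + 4×4 + 16×4 + 18×0 = 149
Option 3: 2×3 + 1×2 + 8×3 + 8×2 + 4×1 + 16×3 + 18×3 = 154
Option 4: 2×0 + 1×0 + 8×2 + 8×3 + 4×0 + 16×0 + 18×4 = 112
Option 5: 2×4 + 1×4 + 8×0 + 8×1 + 4×3 + 16×2 + 18×2 = 100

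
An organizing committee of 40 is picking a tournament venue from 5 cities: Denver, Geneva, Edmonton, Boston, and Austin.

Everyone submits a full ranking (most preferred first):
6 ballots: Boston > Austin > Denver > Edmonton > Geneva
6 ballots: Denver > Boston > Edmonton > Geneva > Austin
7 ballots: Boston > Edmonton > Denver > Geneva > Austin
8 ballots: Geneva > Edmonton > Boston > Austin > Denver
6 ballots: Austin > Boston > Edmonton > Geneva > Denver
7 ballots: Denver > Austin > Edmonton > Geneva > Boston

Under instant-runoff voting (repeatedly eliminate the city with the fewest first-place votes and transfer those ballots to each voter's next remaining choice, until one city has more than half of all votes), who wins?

Boston

Round 1: Denver 13, Geneva 8, Edmonton 0, Boston 13, Austin 6. Edmonton eliminated.
Round 2: Denver 13, Geneva 8, Boston 13, Austin 6. Austin eliminated.
Round 3: Denver 13, Geneva 8, Boston 19. Geneva eliminated.
Round 4: Denver 13, Boston 27. Boston has a majority (≥21).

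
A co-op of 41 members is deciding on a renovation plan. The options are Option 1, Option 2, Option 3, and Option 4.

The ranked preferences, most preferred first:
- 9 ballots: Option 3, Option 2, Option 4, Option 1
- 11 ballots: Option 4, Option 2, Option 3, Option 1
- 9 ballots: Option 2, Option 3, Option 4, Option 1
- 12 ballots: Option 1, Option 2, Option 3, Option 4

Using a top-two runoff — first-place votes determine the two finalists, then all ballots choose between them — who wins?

Option 4

Round 1 first-place votes: Option 1 12, Option 2 9, Option 3 9, Option 4 11. Option 1 and Option 4 advance.
Runoff: Option 1 is ranked above Option 4 on 12 ballots, Option 4 above Option 1 on 29.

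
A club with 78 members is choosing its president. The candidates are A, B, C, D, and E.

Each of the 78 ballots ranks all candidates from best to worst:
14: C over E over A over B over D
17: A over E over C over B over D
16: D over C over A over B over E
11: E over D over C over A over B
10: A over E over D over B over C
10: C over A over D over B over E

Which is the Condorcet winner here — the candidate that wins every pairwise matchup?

C vs A: 51–27
C vs B: 68–10
C vs D: 41–37
C vs E: 40–38
C beats every other candidate.

C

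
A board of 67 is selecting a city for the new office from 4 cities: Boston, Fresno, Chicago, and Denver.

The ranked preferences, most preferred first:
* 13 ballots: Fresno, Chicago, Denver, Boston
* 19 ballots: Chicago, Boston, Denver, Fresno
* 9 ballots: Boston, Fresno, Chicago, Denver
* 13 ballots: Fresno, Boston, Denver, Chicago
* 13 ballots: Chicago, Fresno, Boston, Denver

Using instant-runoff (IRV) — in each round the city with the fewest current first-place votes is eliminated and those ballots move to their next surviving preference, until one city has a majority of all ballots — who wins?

Fresno

Round 1: Boston 9, Fresno 26, Chicago 32, Denver 0. Denver eliminated.
Round 2: Boston 9, Fresno 26, Chicago 32. Boston eliminated.
Round 3: Fresno 35, Chicago 32. Fresno has a majority (≥34).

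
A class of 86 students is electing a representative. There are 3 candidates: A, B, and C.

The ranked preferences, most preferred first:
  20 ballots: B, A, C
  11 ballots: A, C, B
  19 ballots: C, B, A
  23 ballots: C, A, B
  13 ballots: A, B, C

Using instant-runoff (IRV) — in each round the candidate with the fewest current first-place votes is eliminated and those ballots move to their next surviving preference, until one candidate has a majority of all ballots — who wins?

Round 1: A 24, B 20, C 42. B eliminated.
Round 2: A 44, C 42. A has a majority (≥44).

A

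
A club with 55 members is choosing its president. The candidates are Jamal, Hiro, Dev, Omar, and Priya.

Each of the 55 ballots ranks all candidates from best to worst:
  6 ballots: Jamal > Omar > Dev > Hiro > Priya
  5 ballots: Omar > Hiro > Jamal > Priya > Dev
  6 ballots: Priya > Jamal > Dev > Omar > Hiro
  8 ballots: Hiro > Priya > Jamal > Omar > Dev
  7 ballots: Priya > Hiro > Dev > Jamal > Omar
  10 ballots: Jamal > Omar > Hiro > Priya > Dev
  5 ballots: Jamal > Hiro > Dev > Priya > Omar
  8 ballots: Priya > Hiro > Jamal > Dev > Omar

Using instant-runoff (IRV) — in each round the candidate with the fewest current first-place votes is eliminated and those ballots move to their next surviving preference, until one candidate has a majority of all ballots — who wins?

Round 1: Jamal 21, Hiro 8, Dev 0, Omar 5, Priya 21. Dev eliminated.
Round 2: Jamal 21, Hiro 8, Omar 5, Priya 21. Omar eliminated.
Round 3: Jamal 21, Hiro 13, Priya 21. Hiro eliminated.
Round 4: Jamal 26, Priya 29. Priya has a majority (≥28).

Priya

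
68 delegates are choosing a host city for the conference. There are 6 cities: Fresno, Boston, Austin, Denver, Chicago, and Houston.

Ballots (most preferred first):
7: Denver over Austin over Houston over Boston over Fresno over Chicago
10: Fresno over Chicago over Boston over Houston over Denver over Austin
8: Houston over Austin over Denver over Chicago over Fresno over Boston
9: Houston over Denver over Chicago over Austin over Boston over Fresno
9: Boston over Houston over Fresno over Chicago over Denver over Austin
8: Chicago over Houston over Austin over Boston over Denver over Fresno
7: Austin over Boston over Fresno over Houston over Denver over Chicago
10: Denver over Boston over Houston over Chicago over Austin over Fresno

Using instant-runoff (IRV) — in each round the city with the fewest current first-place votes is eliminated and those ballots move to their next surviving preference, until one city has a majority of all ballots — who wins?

Round 1: Fresno 10, Boston 9, Austin 7, Denver 17, Chicago 8, Houston 17. Austin eliminated.
Round 2: Fresno 10, Boston 16, Denver 17, Chicago 8, Houston 17. Chicago eliminated.
Round 3: Fresno 10, Boston 16, Denver 17, Houston 25. Fresno eliminated.
Round 4: Boston 26, Denver 17, Houston 25. Denver eliminated.
Round 5: Boston 36, Houston 32. Boston has a majority (≥35).

Boston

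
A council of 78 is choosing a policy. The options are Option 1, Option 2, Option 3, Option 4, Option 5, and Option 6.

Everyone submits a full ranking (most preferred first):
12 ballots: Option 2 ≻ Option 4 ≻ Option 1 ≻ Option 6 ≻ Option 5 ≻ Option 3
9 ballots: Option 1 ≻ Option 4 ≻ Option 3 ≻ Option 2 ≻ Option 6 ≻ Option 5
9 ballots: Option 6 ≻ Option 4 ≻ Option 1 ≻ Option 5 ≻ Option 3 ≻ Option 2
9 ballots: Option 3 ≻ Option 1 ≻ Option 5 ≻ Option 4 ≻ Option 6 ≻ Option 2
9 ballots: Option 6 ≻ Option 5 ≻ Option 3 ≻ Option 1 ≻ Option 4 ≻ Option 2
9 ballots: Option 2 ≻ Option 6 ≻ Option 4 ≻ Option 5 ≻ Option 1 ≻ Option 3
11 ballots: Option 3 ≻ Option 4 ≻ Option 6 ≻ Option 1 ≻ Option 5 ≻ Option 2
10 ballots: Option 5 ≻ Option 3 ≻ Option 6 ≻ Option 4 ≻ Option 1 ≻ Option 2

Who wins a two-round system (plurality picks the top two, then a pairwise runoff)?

Option 3

Round 1 first-place votes: Option 1 9, Option 2 21, Option 3 20, Option 4 0, Option 5 10, Option 6 18. Option 2 and Option 3 advance.
Runoff: Option 2 is ranked above Option 3 on 21 ballots, Option 3 above Option 2 on 57.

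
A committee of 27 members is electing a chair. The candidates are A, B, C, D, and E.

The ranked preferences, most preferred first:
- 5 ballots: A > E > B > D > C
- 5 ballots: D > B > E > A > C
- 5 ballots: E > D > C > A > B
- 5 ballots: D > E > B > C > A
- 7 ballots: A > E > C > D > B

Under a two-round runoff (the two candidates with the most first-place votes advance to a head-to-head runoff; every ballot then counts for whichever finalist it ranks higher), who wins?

D

Round 1 first-place votes: A 12, B 0, C 0, D 10, E 5. A and D advance.
Runoff: A is ranked above D on 12 ballots, D above A on 15.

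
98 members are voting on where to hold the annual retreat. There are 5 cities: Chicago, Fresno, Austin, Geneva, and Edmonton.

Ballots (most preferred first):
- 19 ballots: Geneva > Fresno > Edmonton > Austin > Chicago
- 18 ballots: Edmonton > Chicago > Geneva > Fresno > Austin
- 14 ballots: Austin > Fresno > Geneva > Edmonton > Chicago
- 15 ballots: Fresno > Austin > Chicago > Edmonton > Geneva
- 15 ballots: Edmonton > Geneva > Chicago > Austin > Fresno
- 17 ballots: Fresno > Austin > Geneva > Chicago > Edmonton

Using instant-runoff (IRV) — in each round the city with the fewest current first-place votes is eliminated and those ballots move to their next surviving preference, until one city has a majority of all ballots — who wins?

Fresno

Round 1: Chicago 0, Fresno 32, Austin 14, Geneva 19, Edmonton 33. Chicago eliminated.
Round 2: Fresno 32, Austin 14, Geneva 19, Edmonton 33. Austin eliminated.
Round 3: Fresno 46, Geneva 19, Edmonton 33. Geneva eliminated.
Round 4: Fresno 65, Edmonton 33. Fresno has a majority (≥50).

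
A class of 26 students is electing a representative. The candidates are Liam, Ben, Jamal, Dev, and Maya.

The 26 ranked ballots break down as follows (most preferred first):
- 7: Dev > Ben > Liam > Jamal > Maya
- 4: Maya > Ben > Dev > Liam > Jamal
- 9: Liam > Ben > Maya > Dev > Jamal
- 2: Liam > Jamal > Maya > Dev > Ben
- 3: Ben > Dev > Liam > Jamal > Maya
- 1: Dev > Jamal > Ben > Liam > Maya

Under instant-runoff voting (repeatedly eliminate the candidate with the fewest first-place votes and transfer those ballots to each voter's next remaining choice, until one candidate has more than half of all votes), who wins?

Dev

Round 1: Liam 11, Ben 3, Jamal 0, Dev 8, Maya 4. Jamal eliminated.
Round 2: Liam 11, Ben 3, Dev 8, Maya 4. Ben eliminated.
Round 3: Liam 11, Dev 11, Maya 4. Maya eliminated.
Round 4: Liam 11, Dev 15. Dev has a majority (≥14).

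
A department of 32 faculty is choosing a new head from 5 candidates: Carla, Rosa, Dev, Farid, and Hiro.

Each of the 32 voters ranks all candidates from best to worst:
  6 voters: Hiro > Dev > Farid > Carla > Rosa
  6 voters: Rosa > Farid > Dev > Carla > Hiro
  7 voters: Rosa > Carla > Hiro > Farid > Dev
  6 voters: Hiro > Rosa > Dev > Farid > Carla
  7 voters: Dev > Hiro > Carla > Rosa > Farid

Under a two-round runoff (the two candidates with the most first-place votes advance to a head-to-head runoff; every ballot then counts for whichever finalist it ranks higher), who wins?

Round 1 first-place votes: Carla 0, Rosa 13, Dev 7, Farid 0, Hiro 12. Rosa and Hiro advance.
Runoff: Rosa is ranked above Hiro on 13 ballots, Hiro above Rosa on 19.

Hiro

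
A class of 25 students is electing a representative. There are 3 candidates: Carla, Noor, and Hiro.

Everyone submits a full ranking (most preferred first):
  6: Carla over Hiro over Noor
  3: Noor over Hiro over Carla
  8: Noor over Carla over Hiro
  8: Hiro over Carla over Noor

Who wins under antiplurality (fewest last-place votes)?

Last-place votes: Carla 3, Noor 14, Hiro 8.

Carla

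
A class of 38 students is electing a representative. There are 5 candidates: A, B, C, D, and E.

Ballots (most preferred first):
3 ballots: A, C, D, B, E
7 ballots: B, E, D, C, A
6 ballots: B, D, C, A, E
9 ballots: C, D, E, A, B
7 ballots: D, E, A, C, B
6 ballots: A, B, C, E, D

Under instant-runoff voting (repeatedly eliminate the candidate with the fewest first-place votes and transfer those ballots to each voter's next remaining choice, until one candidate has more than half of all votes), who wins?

Round 1: A 9, B 13, C 9, D 7, E 0. E eliminated.
Round 2: A 9, B 13, C 9, D 7. D eliminated.
Round 3: A 16, B 13, C 9. C eliminated.
Round 4: A 25, B 13. A has a majority (≥20).

A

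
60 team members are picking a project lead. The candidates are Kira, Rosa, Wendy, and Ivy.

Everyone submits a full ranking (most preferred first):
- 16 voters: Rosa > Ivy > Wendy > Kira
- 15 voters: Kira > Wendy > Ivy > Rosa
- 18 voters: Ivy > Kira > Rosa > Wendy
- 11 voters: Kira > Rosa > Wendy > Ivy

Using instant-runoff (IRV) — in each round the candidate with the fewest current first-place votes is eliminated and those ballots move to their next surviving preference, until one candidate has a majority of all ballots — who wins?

Ivy

Round 1: Kira 26, Rosa 16, Wendy 0, Ivy 18. Wendy eliminated.
Round 2: Kira 26, Rosa 16, Ivy 18. Rosa eliminated.
Round 3: Kira 26, Ivy 34. Ivy has a majority (≥31).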